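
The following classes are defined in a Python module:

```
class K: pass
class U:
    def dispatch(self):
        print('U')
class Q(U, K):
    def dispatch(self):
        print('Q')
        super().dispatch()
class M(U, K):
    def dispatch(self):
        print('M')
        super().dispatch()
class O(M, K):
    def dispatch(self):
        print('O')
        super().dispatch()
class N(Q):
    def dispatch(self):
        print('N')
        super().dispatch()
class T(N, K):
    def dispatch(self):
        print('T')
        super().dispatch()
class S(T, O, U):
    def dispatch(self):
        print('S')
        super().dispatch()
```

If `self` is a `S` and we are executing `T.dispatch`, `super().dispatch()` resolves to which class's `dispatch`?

L[S] = S + merge(L[T], L[O], L[U], [T O U])
  take T:  [T N Q U K object] + [O M U K object] + [U object] + [T O U]
  take N:  [N Q U K object] + [O M U K object] + [U object] + [O U]
  take Q:  [Q U K object] + [O M U K object] + [U object] + [O U]
  take O:  [U K object] + [O M U K object] + [U object] + [O U]
  take M:  [U K object] + [M U K object] + [U object] + [U]
  take U:  [U K object] + [U K object] + [U object] + [U]
  take K:  [K object] + [K object] + [object]
  take object:  [object] + [object] + [object]
MRO: S T N Q O M U K object
super() in T.dispatch on a S instance goes to the class after T in S's MRO: N.

N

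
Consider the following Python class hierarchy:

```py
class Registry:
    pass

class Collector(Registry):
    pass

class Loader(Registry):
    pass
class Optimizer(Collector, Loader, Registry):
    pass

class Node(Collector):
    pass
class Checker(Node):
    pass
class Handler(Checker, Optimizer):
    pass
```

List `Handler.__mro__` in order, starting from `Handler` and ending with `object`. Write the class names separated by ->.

Handler -> Checker -> Node -> Optimizer -> Collector -> Loader -> Registry -> object

L[Handler] = Handler + merge(L[Checker], L[Optimizer], [Checker Optimizer])
  take Checker:  [Checker Node Collector Registry object] + [Optimizer Collector Loader Registry object] + [Checker Optimizer]
  take Node:  [Node Collector Registry object] + [Optimizer Collector Loader Registry object] + [Optimizer]
  take Optimizer:  [Collector Registry object] + [Optimizer Collector Loader Registry object] + [Optimizer]
  take Collector:  [Collector Registry object] + [Collector Loader Registry object]
  take Loader:  [Registry object] + [Loader Registry object]
  take Registry:  [Registry object] + [Registry object]
  take object:  [object] + [object]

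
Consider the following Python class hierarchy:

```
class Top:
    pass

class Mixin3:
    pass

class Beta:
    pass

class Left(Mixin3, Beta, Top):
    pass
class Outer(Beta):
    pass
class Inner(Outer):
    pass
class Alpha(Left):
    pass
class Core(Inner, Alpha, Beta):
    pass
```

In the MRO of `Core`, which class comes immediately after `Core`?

Inner

L[Core] = Core + merge(L[Inner], L[Alpha], L[Beta], [Inner Alpha Beta])
  take Inner:  [Inner Outer Beta object] + [Alpha Left Mixin3 Beta Top object] + [Beta object] + [Inner Alpha Beta]
  take Outer:  [Outer Beta object] + [Alpha Left Mixin3 Beta Top object] + [Beta object] + [Alpha Beta]
  take Alpha:  [Beta object] + [Alpha Left Mixin3 Beta Top object] + [Beta object] + [Alpha Beta]
  take Left:  [Beta object] + [Left Mixin3 Beta Top object] + [Beta object] + [Beta]
  take Mixin3:  [Beta object] + [Mixin3 Beta Top object] + [Beta object] + [Beta]
  take Beta:  [Beta object] + [Beta Top object] + [Beta object] + [Beta]
  take Top:  [object] + [Top object] + [object]
  take object:  [object] + [object] + [object]
MRO: Core Inner Outer Alpha Left Mixin3 Beta Top object
Core is at position 0; next is Inner.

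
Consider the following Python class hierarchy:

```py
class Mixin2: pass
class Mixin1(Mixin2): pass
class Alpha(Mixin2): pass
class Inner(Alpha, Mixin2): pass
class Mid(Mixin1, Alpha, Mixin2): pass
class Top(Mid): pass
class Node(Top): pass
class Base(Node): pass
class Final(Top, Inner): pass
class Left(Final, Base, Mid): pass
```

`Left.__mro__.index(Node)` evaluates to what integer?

L[Left] = Left + merge(L[Final], L[Base], L[Mid], [Final Base Mid])
  take Final:  [Final Top Mid Mixin1 Inner Alpha Mixin2 object] + [Base Node Top Mid Mixin1 Alpha Mixin2 object] + [Mid Mixin1 Alpha Mixin2 object] + [Final Base Mid]
  take Base:  [Top Mid Mixin1 Inner Alpha Mixin2 object] + [Base Node Top Mid Mixin1 Alpha Mixin2 object] + [Mid Mixin1 Alpha Mixin2 object] + [Base Mid]
  take Node:  [Top Mid Mixin1 Inner Alpha Mixin2 object] + [Node Top Mid Mixin1 Alpha Mixin2 object] + [Mid Mixin1 Alpha Mixin2 object] + [Mid]
  take Top:  [Top Mid Mixin1 Inner Alpha Mixin2 object] + [Top Mid Mixin1 Alpha Mixin2 object] + [Mid Mixin1 Alpha Mixin2 object] + [Mid]
  take Mid:  [Mid Mixin1 Inner Alpha Mixin2 object] + [Mid Mixin1 Alpha Mixin2 object] + [Mid Mixin1 Alpha Mixin2 object] + [Mid]
  take Mixin1:  [Mixin1 Inner Alpha Mixin2 object] + [Mixin1 Alpha Mixin2 object] + [Mixin1 Alpha Mixin2 object]
  take Inner:  [Inner Alpha Mixin2 object] + [Alpha Mixin2 object] + [Alpha Mixin2 object]
  take Alpha:  [Alpha Mixin2 object] + [Alpha Mixin2 object] + [Alpha Mixin2 object]
  take Mixin2:  [Mixin2 object] + [Mixin2 object] + [Mixin2 object]
  take object:  [object] + [object] + [object]
MRO: Left Final Base Node Top Mid Mixin1 Inner Alpha Mixin2 object
Node sits at index 3.

3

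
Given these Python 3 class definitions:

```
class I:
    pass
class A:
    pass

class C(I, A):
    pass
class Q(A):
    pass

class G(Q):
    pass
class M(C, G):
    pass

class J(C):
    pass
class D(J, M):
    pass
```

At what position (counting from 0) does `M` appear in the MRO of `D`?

2

L[D] = D + merge(L[J], L[M], [J M])
  take J:  [J C I A object] + [M C I G Q A object] + [J M]
  take M:  [C I A object] + [M C I G Q A object] + [M]
  take C:  [C I A object] + [C I G Q A object]
  take I:  [I A object] + [I G Q A object]
  take G:  [A object] + [G Q A object]
  take Q:  [A object] + [Q A object]
  take A:  [A object] + [A object]
  take object:  [object] + [object]
MRO: D J M C I G Q A object
M sits at index 2.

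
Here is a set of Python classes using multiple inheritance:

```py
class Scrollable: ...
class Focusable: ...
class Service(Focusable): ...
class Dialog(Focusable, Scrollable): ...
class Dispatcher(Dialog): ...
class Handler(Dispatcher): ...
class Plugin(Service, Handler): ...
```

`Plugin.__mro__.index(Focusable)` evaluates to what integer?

L[Plugin] = Plugin + merge(L[Service], L[Handler], [Service Handler])
  take Service:  [Service Focusable object] + [Handler Dispatcher Dialog Focusable Scrollable object] + [Service Handler]
  take Handler:  [Focusable object] + [Handler Dispatcher Dialog Focusable Scrollable object] + [Handler]
  take Dispatcher:  [Focusable object] + [Dispatcher Dialog Focusable Scrollable object]
  take Dialog:  [Focusable object] + [Dialog Focusable Scrollable object]
  take Focusable:  [Focusable object] + [Focusable Scrollable object]
  take Scrollable:  [object] + [Scrollable object]
  take object:  [object] + [object]
MRO: Plugin Service Handler Dispatcher Dialog Focusable Scrollable object
Focusable sits at index 5.

5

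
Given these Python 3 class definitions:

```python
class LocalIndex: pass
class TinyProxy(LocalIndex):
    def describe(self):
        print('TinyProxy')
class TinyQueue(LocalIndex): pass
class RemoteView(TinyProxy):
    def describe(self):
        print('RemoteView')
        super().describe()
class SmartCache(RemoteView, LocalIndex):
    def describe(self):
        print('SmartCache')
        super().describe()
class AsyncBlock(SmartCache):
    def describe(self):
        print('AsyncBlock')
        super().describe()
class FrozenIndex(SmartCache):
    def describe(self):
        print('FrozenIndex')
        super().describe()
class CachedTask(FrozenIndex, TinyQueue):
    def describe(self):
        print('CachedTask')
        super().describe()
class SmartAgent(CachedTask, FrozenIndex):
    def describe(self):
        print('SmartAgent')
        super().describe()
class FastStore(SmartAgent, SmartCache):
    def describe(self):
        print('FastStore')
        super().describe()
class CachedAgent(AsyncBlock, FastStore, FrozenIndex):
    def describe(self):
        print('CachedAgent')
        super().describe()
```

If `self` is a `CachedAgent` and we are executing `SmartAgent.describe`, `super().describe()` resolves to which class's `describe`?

L[CachedAgent] = CachedAgent + merge(L[AsyncBlock], L[FastStore], L[FrozenIndex], [AsyncBlock FastStore FrozenIndex])
  take AsyncBlock:  [AsyncBlock SmartCache RemoteView TinyProxy LocalIndex object] + [FastStore SmartAgent CachedTask FrozenIndex SmartCache RemoteView TinyProxy TinyQueue LocalIndex object] + [FrozenIndex SmartCache RemoteView TinyProxy LocalIndex object] + [AsyncBlock FastStore FrozenIndex]
  take FastStore:  [SmartCache RemoteView TinyProxy LocalIndex object] + [FastStore SmartAgent CachedTask FrozenIndex SmartCache RemoteView TinyProxy TinyQueue LocalIndex object] + [FrozenIndex SmartCache RemoteView TinyProxy LocalIndex object] + [FastStore FrozenIndex]
  take SmartAgent:  [SmartCache RemoteView TinyProxy LocalIndex object] + [SmartAgent CachedTask FrozenIndex SmartCache RemoteView TinyProxy TinyQueue LocalIndex object] + [FrozenIndex SmartCache RemoteView TinyProxy LocalIndex object] + [FrozenIndex]
  take CachedTask:  [SmartCache RemoteView TinyProxy LocalIndex object] + [CachedTask FrozenIndex SmartCache RemoteView TinyProxy TinyQueue LocalIndex object] + [FrozenIndex SmartCache RemoteView TinyProxy LocalIndex object] + [FrozenIndex]
  take FrozenIndex:  [SmartCache RemoteView TinyProxy LocalIndex object] + [FrozenIndex SmartCache RemoteView TinyProxy TinyQueue LocalIndex object] + [FrozenIndex SmartCache RemoteView TinyProxy LocalIndex object] + [FrozenIndex]
  take SmartCache:  [SmartCache RemoteView TinyProxy LocalIndex object] + [SmartCache RemoteView TinyProxy TinyQueue LocalIndex object] + [SmartCache RemoteView TinyProxy LocalIndex object]
  take RemoteView:  [RemoteView TinyProxy LocalIndex object] + [RemoteView TinyProxy TinyQueue LocalIndex object] + [RemoteView TinyProxy LocalIndex object]
  take TinyProxy:  [TinyProxy LocalIndex object] + [TinyProxy TinyQueue LocalIndex object] + [TinyProxy LocalIndex object]
  take TinyQueue:  [LocalIndex object] + [TinyQueue LocalIndex object] + [LocalIndex object]
  take LocalIndex:  [LocalIndex object] + [LocalIndex object] + [LocalIndex object]
  take object:  [object] + [object] + [object]
MRO: CachedAgent AsyncBlock FastStore SmartAgent CachedTask FrozenIndex SmartCache RemoteView TinyProxy TinyQueue LocalIndex object
super() in SmartAgent.describe on a CachedAgent instance goes to the class after SmartAgent in CachedAgent's MRO: CachedTask.

CachedTask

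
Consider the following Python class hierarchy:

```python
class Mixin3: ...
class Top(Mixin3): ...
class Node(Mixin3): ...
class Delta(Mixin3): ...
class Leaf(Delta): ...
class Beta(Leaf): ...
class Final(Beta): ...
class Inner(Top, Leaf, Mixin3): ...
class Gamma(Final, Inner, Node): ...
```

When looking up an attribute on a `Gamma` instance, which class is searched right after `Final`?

L[Gamma] = Gamma + merge(L[Final], L[Inner], L[Node], [Final Inner Node])
  take Final:  [Final Beta Leaf Delta Mixin3 object] + [Inner Top Leaf Delta Mixin3 object] + [Node Mixin3 object] + [Final Inner Node]
  take Beta:  [Beta Leaf Delta Mixin3 object] + [Inner Top Leaf Delta Mixin3 object] + [Node Mixin3 object] + [Inner Node]
  take Inner:  [Leaf Delta Mixin3 object] + [Inner Top Leaf Delta Mixin3 object] + [Node Mixin3 object] + [Inner Node]
  take Top:  [Leaf Delta Mixin3 object] + [Top Leaf Delta Mixin3 object] + [Node Mixin3 object] + [Node]
  take Leaf:  [Leaf Delta Mixin3 object] + [Leaf Delta Mixin3 object] + [Node Mixin3 object] + [Node]
  take Delta:  [Delta Mixin3 object] + [Delta Mixin3 object] + [Node Mixin3 object] + [Node]
  take Node:  [Mixin3 object] + [Mixin3 object] + [Node Mixin3 object] + [Node]
  take Mixin3:  [Mixin3 object] + [Mixin3 object] + [Mixin3 object]
  take object:  [object] + [object] + [object]
MRO: Gamma Final Beta Inner Top Leaf Delta Node Mixin3 object
Final is at position 1; next is Beta.

Beta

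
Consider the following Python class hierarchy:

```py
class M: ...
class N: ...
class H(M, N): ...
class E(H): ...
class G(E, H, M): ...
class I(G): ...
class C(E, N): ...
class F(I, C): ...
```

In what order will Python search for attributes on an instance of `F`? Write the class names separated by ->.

L[F] = F + merge(L[I], L[C], [I C])
  take I:  [I G E H M N object] + [C E H M N object] + [I C]
  take G:  [G E H M N object] + [C E H M N object] + [C]
  take C:  [E H M N object] + [C E H M N object] + [C]
  take E:  [E H M N object] + [E H M N object]
  take H:  [H M N object] + [H M N object]
  take M:  [M N object] + [M N object]
  take N:  [N object] + [N object]
  take object:  [object] + [object]

F -> I -> G -> C -> E -> H -> M -> N -> object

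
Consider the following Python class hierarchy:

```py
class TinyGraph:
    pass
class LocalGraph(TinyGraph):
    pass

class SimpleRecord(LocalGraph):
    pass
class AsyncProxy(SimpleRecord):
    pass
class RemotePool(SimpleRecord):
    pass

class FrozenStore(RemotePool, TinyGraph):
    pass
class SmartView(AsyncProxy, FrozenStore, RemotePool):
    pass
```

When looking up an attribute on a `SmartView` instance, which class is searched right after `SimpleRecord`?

L[SmartView] = SmartView + merge(L[AsyncProxy], L[FrozenStore], L[RemotePool], [AsyncProxy FrozenStore RemotePool])
  take AsyncProxy:  [AsyncProxy SimpleRecord LocalGraph TinyGraph object] + [FrozenStore RemotePool SimpleRecord LocalGraph TinyGraph object] + [RemotePool SimpleRecord LocalGraph TinyGraph object] + [AsyncProxy FrozenStore RemotePool]
  take FrozenStore:  [SimpleRecord LocalGraph TinyGraph object] + [FrozenStore RemotePool SimpleRecord LocalGraph TinyGraph object] + [RemotePool SimpleRecord LocalGraph TinyGraph object] + [FrozenStore RemotePool]
  take RemotePool:  [SimpleRecord LocalGraph TinyGraph object] + [RemotePool SimpleRecord LocalGraph TinyGraph object] + [RemotePool SimpleRecord LocalGraph TinyGraph object] + [RemotePool]
  take SimpleRecord:  [SimpleRecord LocalGraph TinyGraph object] + [SimpleRecord LocalGraph TinyGraph object] + [SimpleRecord LocalGraph TinyGraph object]
  take LocalGraph:  [LocalGraph TinyGraph object] + [LocalGraph TinyGraph object] + [LocalGraph TinyGraph object]
  take TinyGraph:  [TinyGraph object] + [TinyGraph object] + [TinyGraph object]
  take object:  [object] + [object] + [object]
MRO: SmartView AsyncProxy FrozenStore RemotePool SimpleRecord LocalGraph TinyGraph object
SimpleRecord is at position 4; next is LocalGraph.

LocalGraph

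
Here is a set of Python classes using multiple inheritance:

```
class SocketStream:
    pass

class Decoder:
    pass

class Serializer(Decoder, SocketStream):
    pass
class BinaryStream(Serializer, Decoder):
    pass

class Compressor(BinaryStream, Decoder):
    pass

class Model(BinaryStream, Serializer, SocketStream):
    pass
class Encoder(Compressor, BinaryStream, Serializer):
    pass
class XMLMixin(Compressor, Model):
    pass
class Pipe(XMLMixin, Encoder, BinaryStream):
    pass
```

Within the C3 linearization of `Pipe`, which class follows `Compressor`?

L[Pipe] = Pipe + merge(L[XMLMixin], L[Encoder], L[BinaryStream], [XMLMixin Encoder BinaryStream])
  take XMLMixin:  [XMLMixin Compressor Model BinaryStream Serializer Decoder SocketStream object] + [Encoder Compressor BinaryStream Serializer Decoder SocketStream object] + [BinaryStream Serializer Decoder SocketStream object] + [XMLMixin Encoder BinaryStream]
  take Encoder:  [Compressor Model BinaryStream Serializer Decoder SocketStream object] + [Encoder Compressor BinaryStream Serializer Decoder SocketStream object] + [BinaryStream Serializer Decoder SocketStream object] + [Encoder BinaryStream]
  take Compressor:  [Compressor Model BinaryStream Serializer Decoder SocketStream object] + [Compressor BinaryStream Serializer Decoder SocketStream object] + [BinaryStream Serializer Decoder SocketStream object] + [BinaryStream]
  take Model:  [Model BinaryStream Serializer Decoder SocketStream object] + [BinaryStream Serializer Decoder SocketStream object] + [BinaryStream Serializer Decoder SocketStream object] + [BinaryStream]
  take BinaryStream:  [BinaryStream Serializer Decoder SocketStream object] + [BinaryStream Serializer Decoder SocketStream object] + [BinaryStream Serializer Decoder SocketStream object] + [BinaryStream]
  take Serializer:  [Serializer Decoder SocketStream object] + [Serializer Decoder SocketStream object] + [Serializer Decoder SocketStream object]
  take Decoder:  [Decoder SocketStream object] + [Decoder SocketStream object] + [Decoder SocketStream object]
  take SocketStream:  [SocketStream object] + [SocketStream object] + [SocketStream object]
  take object:  [object] + [object] + [object]
MRO: Pipe XMLMixin Encoder Compressor Model BinaryStream Serializer Decoder SocketStream object
Compressor is at position 3; next is Model.

Model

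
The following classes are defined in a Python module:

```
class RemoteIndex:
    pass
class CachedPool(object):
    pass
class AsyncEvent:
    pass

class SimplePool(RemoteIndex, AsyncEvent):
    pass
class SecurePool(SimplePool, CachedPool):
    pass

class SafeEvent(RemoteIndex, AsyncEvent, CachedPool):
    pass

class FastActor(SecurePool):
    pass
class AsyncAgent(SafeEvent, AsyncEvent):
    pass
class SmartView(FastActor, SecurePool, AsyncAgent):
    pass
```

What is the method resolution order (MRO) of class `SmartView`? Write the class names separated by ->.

L[SmartView] = SmartView + merge(L[FastActor], L[SecurePool], L[AsyncAgent], [FastActor SecurePool AsyncAgent])
  take FastActor:  [FastActor SecurePool SimplePool RemoteIndex AsyncEvent CachedPool object] + [SecurePool SimplePool RemoteIndex AsyncEvent CachedPool object] + [AsyncAgent SafeEvent RemoteIndex AsyncEvent CachedPool object] + [FastActor SecurePool AsyncAgent]
  take SecurePool:  [SecurePool SimplePool RemoteIndex AsyncEvent CachedPool object] + [SecurePool SimplePool RemoteIndex AsyncEvent CachedPool object] + [AsyncAgent SafeEvent RemoteIndex AsyncEvent CachedPool object] + [SecurePool AsyncAgent]
  take SimplePool:  [SimplePool RemoteIndex AsyncEvent CachedPool object] + [SimplePool RemoteIndex AsyncEvent CachedPool object] + [AsyncAgent SafeEvent RemoteIndex AsyncEvent CachedPool object] + [AsyncAgent]
  take AsyncAgent:  [RemoteIndex AsyncEvent CachedPool object] + [RemoteIndex AsyncEvent CachedPool object] + [AsyncAgent SafeEvent RemoteIndex AsyncEvent CachedPool object] + [AsyncAgent]
  take SafeEvent:  [RemoteIndex AsyncEvent CachedPool object] + [RemoteIndex AsyncEvent CachedPool object] + [SafeEvent RemoteIndex AsyncEvent CachedPool object]
  take RemoteIndex:  [RemoteIndex AsyncEvent CachedPool object] + [RemoteIndex AsyncEvent CachedPool object] + [RemoteIndex AsyncEvent CachedPool object]
  take AsyncEvent:  [AsyncEvent CachedPool object] + [AsyncEvent CachedPool object] + [AsyncEvent CachedPool object]
  take CachedPool:  [CachedPool object] + [CachedPool object] + [CachedPool object]
  take object:  [object] + [object] + [object]

SmartView -> FastActor -> SecurePool -> SimplePool -> AsyncAgent -> SafeEvent -> RemoteIndex -> AsyncEvent -> CachedPool -> object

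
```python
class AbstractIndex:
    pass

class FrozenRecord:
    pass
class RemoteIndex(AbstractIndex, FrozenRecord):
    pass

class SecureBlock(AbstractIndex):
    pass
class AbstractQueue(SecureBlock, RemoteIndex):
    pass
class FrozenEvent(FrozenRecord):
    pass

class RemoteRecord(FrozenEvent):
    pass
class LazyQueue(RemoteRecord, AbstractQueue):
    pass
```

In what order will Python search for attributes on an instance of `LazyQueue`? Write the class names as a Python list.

[LazyQueue, RemoteRecord, FrozenEvent, AbstractQueue, SecureBlock, RemoteIndex, AbstractIndex, FrozenRecord, object]

L[LazyQueue] = LazyQueue + merge(L[RemoteRecord], L[AbstractQueue], [RemoteRecord AbstractQueue])
  take RemoteRecord:  [RemoteRecord FrozenEvent FrozenRecord object] + [AbstractQueue SecureBlock RemoteIndex AbstractIndex FrozenRecord object] + [RemoteRecord AbstractQueue]
  take FrozenEvent:  [FrozenEvent FrozenRecord object] + [AbstractQueue SecureBlock RemoteIndex AbstractIndex FrozenRecord object] + [AbstractQueue]
  take AbstractQueue:  [FrozenRecord object] + [AbstractQueue SecureBlock RemoteIndex AbstractIndex FrozenRecord object] + [AbstractQueue]
  take SecureBlock:  [FrozenRecord object] + [SecureBlock RemoteIndex AbstractIndex FrozenRecord object]
  take RemoteIndex:  [FrozenRecord object] + [RemoteIndex AbstractIndex FrozenRecord object]
  take AbstractIndex:  [FrozenRecord object] + [AbstractIndex FrozenRecord object]
  take FrozenRecord:  [FrozenRecord object] + [FrozenRecord object]
  take object:  [object] + [object]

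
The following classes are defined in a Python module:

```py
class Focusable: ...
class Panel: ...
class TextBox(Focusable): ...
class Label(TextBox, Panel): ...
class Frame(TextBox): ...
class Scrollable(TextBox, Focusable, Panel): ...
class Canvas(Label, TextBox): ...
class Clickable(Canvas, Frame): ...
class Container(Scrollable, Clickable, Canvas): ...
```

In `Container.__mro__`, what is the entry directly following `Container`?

L[Container] = Container + merge(L[Scrollable], L[Clickable], L[Canvas], [Scrollable Clickable Canvas])
  take Scrollable:  [Scrollable TextBox Focusable Panel object] + [Clickable Canvas Label Frame TextBox Focusable Panel object] + [Canvas Label TextBox Focusable Panel object] + [Scrollable Clickable Canvas]
  take Clickable:  [TextBox Focusable Panel object] + [Clickable Canvas Label Frame TextBox Focusable Panel object] + [Canvas Label TextBox Focusable Panel object] + [Clickable Canvas]
  take Canvas:  [TextBox Focusable Panel object] + [Canvas Label Frame TextBox Focusable Panel object] + [Canvas Label TextBox Focusable Panel object] + [Canvas]
  take Label:  [TextBox Focusable Panel object] + [Label Frame TextBox Focusable Panel object] + [Label TextBox Focusable Panel object]
  take Frame:  [TextBox Focusable Panel object] + [Frame TextBox Focusable Panel object] + [TextBox Focusable Panel object]
  take TextBox:  [TextBox Focusable Panel object] + [TextBox Focusable Panel object] + [TextBox Focusable Panel object]
  take Focusable:  [Focusable Panel object] + [Focusable Panel object] + [Focusable Panel object]
  take Panel:  [Panel object] + [Panel object] + [Panel object]
  take object:  [object] + [object] + [object]
MRO: Container Scrollable Clickable Canvas Label Frame TextBox Focusable Panel object
Container is at position 0; next is Scrollable.

Scrollable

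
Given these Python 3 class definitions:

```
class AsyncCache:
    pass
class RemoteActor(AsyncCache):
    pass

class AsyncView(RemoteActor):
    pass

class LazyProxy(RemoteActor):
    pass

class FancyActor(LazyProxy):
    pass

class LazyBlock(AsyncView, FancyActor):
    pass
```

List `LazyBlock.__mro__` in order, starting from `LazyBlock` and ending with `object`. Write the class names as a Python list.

[LazyBlock, AsyncView, FancyActor, LazyProxy, RemoteActor, AsyncCache, object]

L[LazyBlock] = LazyBlock + merge(L[AsyncView], L[FancyActor], [AsyncView FancyActor])
  take AsyncView:  [AsyncView RemoteActor AsyncCache object] + [FancyActor LazyProxy RemoteActor AsyncCache object] + [AsyncView FancyActor]
  take FancyActor:  [RemoteActor AsyncCache object] + [FancyActor LazyProxy RemoteActor AsyncCache object] + [FancyActor]
  take LazyProxy:  [RemoteActor AsyncCache object] + [LazyProxy RemoteActor AsyncCache object]
  take RemoteActor:  [RemoteActor AsyncCache object] + [RemoteActor AsyncCache object]
  take AsyncCache:  [AsyncCache object] + [AsyncCache object]
  take object:  [object] + [object]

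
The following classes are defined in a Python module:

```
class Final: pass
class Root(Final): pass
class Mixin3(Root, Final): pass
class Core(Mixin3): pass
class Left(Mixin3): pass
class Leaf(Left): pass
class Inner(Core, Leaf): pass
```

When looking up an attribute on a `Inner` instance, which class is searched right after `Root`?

L[Inner] = Inner + merge(L[Core], L[Leaf], [Core Leaf])
  take Core:  [Core Mixin3 Root Final object] + [Leaf Left Mixin3 Root Final object] + [Core Leaf]
  take Leaf:  [Mixin3 Root Final object] + [Leaf Left Mixin3 Root Final object] + [Leaf]
  take Left:  [Mixin3 Root Final object] + [Left Mixin3 Root Final object]
  take Mixin3:  [Mixin3 Root Final object] + [Mixin3 Root Final object]
  take Root:  [Root Final object] + [Root Final object]
  take Final:  [Final object] + [Final object]
  take object:  [object] + [object]
MRO: Inner Core Leaf Left Mixin3 Root Final object
Root is at position 5; next is Final.

Final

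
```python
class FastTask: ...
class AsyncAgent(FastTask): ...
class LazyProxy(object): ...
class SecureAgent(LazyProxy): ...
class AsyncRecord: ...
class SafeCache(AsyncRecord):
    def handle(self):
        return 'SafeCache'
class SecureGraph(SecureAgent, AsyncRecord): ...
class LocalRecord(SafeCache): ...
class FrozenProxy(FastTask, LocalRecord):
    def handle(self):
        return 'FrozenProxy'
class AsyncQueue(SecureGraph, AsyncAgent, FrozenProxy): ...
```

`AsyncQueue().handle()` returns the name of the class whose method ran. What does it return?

L[AsyncQueue] = AsyncQueue + merge(L[SecureGraph], L[AsyncAgent], L[FrozenProxy], [SecureGraph AsyncAgent FrozenProxy])
  take SecureGraph:  [SecureGraph SecureAgent LazyProxy AsyncRecord object] + [AsyncAgent FastTask object] + [FrozenProxy FastTask LocalRecord SafeCache AsyncRecord object] + [SecureGraph AsyncAgent FrozenProxy]
  take SecureAgent:  [SecureAgent LazyProxy AsyncRecord object] + [AsyncAgent FastTask object] + [FrozenProxy FastTask LocalRecord SafeCache AsyncRecord object] + [AsyncAgent FrozenProxy]
  take LazyProxy:  [LazyProxy AsyncRecord object] + [AsyncAgent FastTask object] + [FrozenProxy FastTask LocalRecord SafeCache AsyncRecord object] + [AsyncAgent FrozenProxy]
  take AsyncAgent:  [AsyncRecord object] + [AsyncAgent FastTask object] + [FrozenProxy FastTask LocalRecord SafeCache AsyncRecord object] + [AsyncAgent FrozenProxy]
  take FrozenProxy:  [AsyncRecord object] + [FastTask object] + [FrozenProxy FastTask LocalRecord SafeCache AsyncRecord object] + [FrozenProxy]
  take FastTask:  [AsyncRecord object] + [FastTask object] + [FastTask LocalRecord SafeCache AsyncRecord object]
  take LocalRecord:  [AsyncRecord object] + [object] + [LocalRecord SafeCache AsyncRecord object]
  take SafeCache:  [AsyncRecord object] + [object] + [SafeCache AsyncRecord object]
  take AsyncRecord:  [AsyncRecord object] + [object] + [AsyncRecord object]
  take object:  [object] + [object] + [object]
MRO: AsyncQueue SecureGraph SecureAgent LazyProxy AsyncAgent FrozenProxy FastTask LocalRecord SafeCache AsyncRecord object
handle is defined in: FrozenProxy, SafeCache. First along the MRO is FrozenProxy.

FrozenProxy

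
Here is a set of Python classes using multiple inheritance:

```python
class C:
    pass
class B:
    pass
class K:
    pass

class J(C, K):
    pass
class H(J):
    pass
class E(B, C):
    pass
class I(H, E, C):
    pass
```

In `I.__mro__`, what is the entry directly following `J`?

E

L[I] = I + merge(L[H], L[E], L[C], [H E C])
  take H:  [H J C K object] + [E B C object] + [C object] + [H E C]
  take J:  [J C K object] + [E B C object] + [C object] + [E C]
  take E:  [C K object] + [E B C object] + [C object] + [E C]
  take B:  [C K object] + [B C object] + [C object] + [C]
  take C:  [C K object] + [C object] + [C object] + [C]
  take K:  [K object] + [object] + [object]
  take object:  [object] + [object] + [object]
MRO: I H J E B C K object
J is at position 2; next is E.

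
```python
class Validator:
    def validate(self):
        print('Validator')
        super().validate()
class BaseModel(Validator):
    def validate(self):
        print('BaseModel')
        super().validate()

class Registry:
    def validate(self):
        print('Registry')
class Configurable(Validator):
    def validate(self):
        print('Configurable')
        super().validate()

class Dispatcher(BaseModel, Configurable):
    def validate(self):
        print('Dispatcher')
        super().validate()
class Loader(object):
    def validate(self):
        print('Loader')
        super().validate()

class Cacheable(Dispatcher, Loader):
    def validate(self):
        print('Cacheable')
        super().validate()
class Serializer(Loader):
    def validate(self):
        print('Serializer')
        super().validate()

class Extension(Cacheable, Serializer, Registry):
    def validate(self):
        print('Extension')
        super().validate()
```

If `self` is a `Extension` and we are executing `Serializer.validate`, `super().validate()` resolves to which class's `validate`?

L[Extension] = Extension + merge(L[Cacheable], L[Serializer], L[Registry], [Cacheable Serializer Registry])
  take Cacheable:  [Cacheable Dispatcher BaseModel Configurable Validator Loader object] + [Serializer Loader object] + [Registry object] + [Cacheable Serializer Registry]
  take Dispatcher:  [Dispatcher BaseModel Configurable Validator Loader object] + [Serializer Loader object] + [Registry object] + [Serializer Registry]
  take BaseModel:  [BaseModel Configurable Validator Loader object] + [Serializer Loader object] + [Registry object] + [Serializer Registry]
  take Configurable:  [Configurable Validator Loader object] + [Serializer Loader object] + [Registry object] + [Serializer Registry]
  take Validator:  [Validator Loader object] + [Serializer Loader object] + [Registry object] + [Serializer Registry]
  take Serializer:  [Loader object] + [Serializer Loader object] + [Registry object] + [Serializer Registry]
  take Loader:  [Loader object] + [Loader object] + [Registry object] + [Registry]
  take Registry:  [object] + [object] + [Registry object] + [Registry]
  take object:  [object] + [object] + [object]
MRO: Extension Cacheable Dispatcher BaseModel Configurable Validator Serializer Loader Registry object
super() in Serializer.validate on a Extension instance goes to the class after Serializer in Extension's MRO: Loader.

Loader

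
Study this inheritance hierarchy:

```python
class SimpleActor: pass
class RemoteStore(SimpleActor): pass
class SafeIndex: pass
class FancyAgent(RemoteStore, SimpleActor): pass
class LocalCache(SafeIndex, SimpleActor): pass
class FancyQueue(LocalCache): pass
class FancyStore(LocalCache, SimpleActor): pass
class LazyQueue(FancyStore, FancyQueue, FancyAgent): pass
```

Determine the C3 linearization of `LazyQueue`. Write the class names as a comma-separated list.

L[LazyQueue] = LazyQueue + merge(L[FancyStore], L[FancyQueue], L[FancyAgent], [FancyStore FancyQueue FancyAgent])
  take FancyStore:  [FancyStore LocalCache SafeIndex SimpleActor object] + [FancyQueue LocalCache SafeIndex SimpleActor object] + [FancyAgent RemoteStore SimpleActor object] + [FancyStore FancyQueue FancyAgent]
  take FancyQueue:  [LocalCache SafeIndex SimpleActor object] + [FancyQueue LocalCache SafeIndex SimpleActor object] + [FancyAgent RemoteStore SimpleActor object] + [FancyQueue FancyAgent]
  take LocalCache:  [LocalCache SafeIndex SimpleActor object] + [LocalCache SafeIndex SimpleActor object] + [FancyAgent RemoteStore SimpleActor object] + [FancyAgent]
  take SafeIndex:  [SafeIndex SimpleActor object] + [SafeIndex SimpleActor object] + [FancyAgent RemoteStore SimpleActor object] + [FancyAgent]
  take FancyAgent:  [SimpleActor object] + [SimpleActor object] + [FancyAgent RemoteStore SimpleActor object] + [FancyAgent]
  take RemoteStore:  [SimpleActor object] + [SimpleActor object] + [RemoteStore SimpleActor object]
  take SimpleActor:  [SimpleActor object] + [SimpleActor object] + [SimpleActor object]
  take object:  [object] + [object] + [object]

LazyQueue, FancyStore, FancyQueue, LocalCache, SafeIndex, FancyAgent, RemoteStore, SimpleActor, object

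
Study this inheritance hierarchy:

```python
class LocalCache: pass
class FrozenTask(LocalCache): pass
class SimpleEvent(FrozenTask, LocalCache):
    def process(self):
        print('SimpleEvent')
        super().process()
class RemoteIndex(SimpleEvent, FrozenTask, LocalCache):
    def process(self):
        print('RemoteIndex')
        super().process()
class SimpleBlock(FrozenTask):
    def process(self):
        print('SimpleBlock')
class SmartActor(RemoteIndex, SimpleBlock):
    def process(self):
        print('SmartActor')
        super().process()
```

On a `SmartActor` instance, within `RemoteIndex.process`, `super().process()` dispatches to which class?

SimpleEvent

L[SmartActor] = SmartActor + merge(L[RemoteIndex], L[SimpleBlock], [RemoteIndex SimpleBlock])
  take RemoteIndex:  [RemoteIndex SimpleEvent FrozenTask LocalCache object] + [SimpleBlock FrozenTask LocalCache object] + [RemoteIndex SimpleBlock]
  take SimpleEvent:  [SimpleEvent FrozenTask LocalCache object] + [SimpleBlock FrozenTask LocalCache object] + [SimpleBlock]
  take SimpleBlock:  [FrozenTask LocalCache object] + [SimpleBlock FrozenTask LocalCache object] + [SimpleBlock]
  take FrozenTask:  [FrozenTask LocalCache object] + [FrozenTask LocalCache object]
  take LocalCache:  [LocalCache object] + [LocalCache object]
  take object:  [object] + [object]
MRO: SmartActor RemoteIndex SimpleEvent SimpleBlock FrozenTask LocalCache object
super() in RemoteIndex.process on a SmartActor instance goes to the class after RemoteIndex in SmartActor's MRO: SimpleEvent.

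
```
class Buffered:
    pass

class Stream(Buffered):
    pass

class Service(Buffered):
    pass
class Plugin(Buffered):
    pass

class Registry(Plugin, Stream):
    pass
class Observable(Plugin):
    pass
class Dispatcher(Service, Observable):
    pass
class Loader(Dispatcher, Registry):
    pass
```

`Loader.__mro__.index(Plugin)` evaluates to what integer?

L[Loader] = Loader + merge(L[Dispatcher], L[Registry], [Dispatcher Registry])
  take Dispatcher:  [Dispatcher Service Observable Plugin Buffered object] + [Registry Plugin Stream Buffered object] + [Dispatcher Registry]
  take Service:  [Service Observable Plugin Buffered object] + [Registry Plugin Stream Buffered object] + [Registry]
  take Observable:  [Observable Plugin Buffered object] + [Registry Plugin Stream Buffered object] + [Registry]
  take Registry:  [Plugin Buffered object] + [Registry Plugin Stream Buffered object] + [Registry]
  take Plugin:  [Plugin Buffered object] + [Plugin Stream Buffered object]
  take Stream:  [Buffered object] + [Stream Buffered object]
  take Buffered:  [Buffered object] + [Buffered object]
  take object:  [object] + [object]
MRO: Loader Dispatcher Service Observable Registry Plugin Stream Buffered object
Plugin sits at index 5.

5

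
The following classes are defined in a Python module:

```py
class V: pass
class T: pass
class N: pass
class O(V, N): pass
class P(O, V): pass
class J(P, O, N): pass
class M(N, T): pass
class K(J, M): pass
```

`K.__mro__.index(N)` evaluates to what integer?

6

L[K] = K + merge(L[J], L[M], [J M])
  take J:  [J P O V N object] + [M N T object] + [J M]
  take P:  [P O V N object] + [M N T object] + [M]
  take O:  [O V N object] + [M N T object] + [M]
  take V:  [V N object] + [M N T object] + [M]
  take M:  [N object] + [M N T object] + [M]
  take N:  [N object] + [N T object]
  take T:  [object] + [T object]
  take object:  [object] + [object]
MRO: K J P O V M N T object
N sits at index 6.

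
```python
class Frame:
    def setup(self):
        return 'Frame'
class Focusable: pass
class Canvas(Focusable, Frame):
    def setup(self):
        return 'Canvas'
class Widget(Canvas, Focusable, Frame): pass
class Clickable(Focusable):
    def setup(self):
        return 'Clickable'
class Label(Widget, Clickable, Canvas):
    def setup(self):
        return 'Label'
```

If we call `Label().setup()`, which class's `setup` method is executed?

L[Label] = Label + merge(L[Widget], L[Clickable], L[Canvas], [Widget Clickable Canvas])
  take Widget:  [Widget Canvas Focusable Frame object] + [Clickable Focusable object] + [Canvas Focusable Frame object] + [Widget Clickable Canvas]
  take Clickable:  [Canvas Focusable Frame object] + [Clickable Focusable object] + [Canvas Focusable Frame object] + [Clickable Canvas]
  take Canvas:  [Canvas Focusable Frame object] + [Focusable object] + [Canvas Focusable Frame object] + [Canvas]
  take Focusable:  [Focusable Frame object] + [Focusable object] + [Focusable Frame object]
  take Frame:  [Frame object] + [object] + [Frame object]
  take object:  [object] + [object] + [object]
MRO: Label Widget Clickable Canvas Focusable Frame object
setup is defined in: Canvas, Clickable, Frame, Label. First along the MRO is Label.

Label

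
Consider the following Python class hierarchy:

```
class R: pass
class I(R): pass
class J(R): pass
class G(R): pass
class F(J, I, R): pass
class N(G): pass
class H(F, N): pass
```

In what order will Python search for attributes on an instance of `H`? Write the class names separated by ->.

H -> F -> J -> I -> N -> G -> R -> object

L[H] = H + merge(L[F], L[N], [F N])
  take F:  [F J I R object] + [N G R object] + [F N]
  take J:  [J I R object] + [N G R object] + [N]
  take I:  [I R object] + [N G R object] + [N]
  take N:  [R object] + [N G R object] + [N]
  take G:  [R object] + [G R object]
  take R:  [R object] + [R object]
  take object:  [object] + [object]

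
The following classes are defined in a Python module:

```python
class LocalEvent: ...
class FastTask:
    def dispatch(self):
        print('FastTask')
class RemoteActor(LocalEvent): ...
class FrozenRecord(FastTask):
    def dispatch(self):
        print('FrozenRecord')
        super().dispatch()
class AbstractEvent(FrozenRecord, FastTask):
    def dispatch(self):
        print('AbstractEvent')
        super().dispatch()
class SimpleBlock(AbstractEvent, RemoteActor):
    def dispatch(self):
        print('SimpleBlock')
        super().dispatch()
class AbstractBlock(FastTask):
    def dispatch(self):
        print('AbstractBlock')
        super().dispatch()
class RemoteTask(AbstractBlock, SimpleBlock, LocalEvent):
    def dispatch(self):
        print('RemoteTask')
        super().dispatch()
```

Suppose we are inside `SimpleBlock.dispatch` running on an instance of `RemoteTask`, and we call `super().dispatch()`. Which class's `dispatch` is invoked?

L[RemoteTask] = RemoteTask + merge(L[AbstractBlock], L[SimpleBlock], L[LocalEvent], [AbstractBlock SimpleBlock LocalEvent])
  take AbstractBlock:  [AbstractBlock FastTask object] + [SimpleBlock AbstractEvent FrozenRecord FastTask RemoteActor LocalEvent object] + [LocalEvent object] + [AbstractBlock SimpleBlock LocalEvent]
  take SimpleBlock:  [FastTask object] + [SimpleBlock AbstractEvent FrozenRecord FastTask RemoteActor LocalEvent object] + [LocalEvent object] + [SimpleBlock LocalEvent]
  take AbstractEvent:  [FastTask object] + [AbstractEvent FrozenRecord FastTask RemoteActor LocalEvent object] + [LocalEvent object] + [LocalEvent]
  take FrozenRecord:  [FastTask object] + [FrozenRecord FastTask RemoteActor LocalEvent object] + [LocalEvent object] + [LocalEvent]
  take FastTask:  [FastTask object] + [FastTask RemoteActor LocalEvent object] + [LocalEvent object] + [LocalEvent]
  take RemoteActor:  [object] + [RemoteActor LocalEvent object] + [LocalEvent object] + [LocalEvent]
  take LocalEvent:  [object] + [LocalEvent object] + [LocalEvent object] + [LocalEvent]
  take object:  [object] + [object] + [object]
MRO: RemoteTask AbstractBlock SimpleBlock AbstractEvent FrozenRecord FastTask RemoteActor LocalEvent object
super() in SimpleBlock.dispatch on a RemoteTask instance goes to the class after SimpleBlock in RemoteTask's MRO: AbstractEvent.

AbstractEvent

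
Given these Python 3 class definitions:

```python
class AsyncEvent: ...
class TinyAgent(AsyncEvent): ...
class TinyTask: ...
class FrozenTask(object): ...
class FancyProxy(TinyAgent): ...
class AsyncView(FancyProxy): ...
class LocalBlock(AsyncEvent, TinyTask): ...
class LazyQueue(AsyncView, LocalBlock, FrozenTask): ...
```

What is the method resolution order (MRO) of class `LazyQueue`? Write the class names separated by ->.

L[LazyQueue] = LazyQueue + merge(L[AsyncView], L[LocalBlock], L[FrozenTask], [AsyncView LocalBlock FrozenTask])
  take AsyncView:  [AsyncView FancyProxy TinyAgent AsyncEvent object] + [LocalBlock AsyncEvent TinyTask object] + [FrozenTask object] + [AsyncView LocalBlock FrozenTask]
  take FancyProxy:  [FancyProxy TinyAgent AsyncEvent object] + [LocalBlock AsyncEvent TinyTask object] + [FrozenTask object] + [LocalBlock FrozenTask]
  take TinyAgent:  [TinyAgent AsyncEvent object] + [LocalBlock AsyncEvent TinyTask object] + [FrozenTask object] + [LocalBlock FrozenTask]
  take LocalBlock:  [AsyncEvent object] + [LocalBlock AsyncEvent TinyTask object] + [FrozenTask object] + [LocalBlock FrozenTask]
  take AsyncEvent:  [AsyncEvent object] + [AsyncEvent TinyTask object] + [FrozenTask object] + [FrozenTask]
  take TinyTask:  [object] + [TinyTask object] + [FrozenTask object] + [FrozenTask]
  take FrozenTask:  [object] + [object] + [FrozenTask object] + [FrozenTask]
  take object:  [object] + [object] + [object]

LazyQueue -> AsyncView -> FancyProxy -> TinyAgent -> LocalBlock -> AsyncEvent -> TinyTask -> FrozenTask -> object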